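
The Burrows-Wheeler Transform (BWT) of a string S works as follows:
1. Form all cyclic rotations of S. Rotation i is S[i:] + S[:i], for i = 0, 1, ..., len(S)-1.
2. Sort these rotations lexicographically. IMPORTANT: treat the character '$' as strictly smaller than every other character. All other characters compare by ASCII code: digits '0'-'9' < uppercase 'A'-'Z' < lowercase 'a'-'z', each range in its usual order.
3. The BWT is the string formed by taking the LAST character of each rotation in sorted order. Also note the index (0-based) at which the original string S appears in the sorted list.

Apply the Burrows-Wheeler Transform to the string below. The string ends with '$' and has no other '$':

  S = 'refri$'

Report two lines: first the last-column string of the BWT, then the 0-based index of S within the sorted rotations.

All 6 rotations (rotation i = S[i:]+S[:i]):
  rot[0] = refri$
  rot[1] = efri$r
  rot[2] = fri$re
  rot[3] = ri$ref
  rot[4] = i$refr
  rot[5] = $refri
Sorted (with $ < everything):
  sorted[0] = $refri  (last char: 'i')
  sorted[1] = efri$r  (last char: 'r')
  sorted[2] = fri$re  (last char: 'e')
  sorted[3] = i$refr  (last char: 'r')
  sorted[4] = refri$  (last char: '$')
  sorted[5] = ri$ref  (last char: 'f')
Last column: irer$f
Original string S is at sorted index 4

Answer: irer$f
4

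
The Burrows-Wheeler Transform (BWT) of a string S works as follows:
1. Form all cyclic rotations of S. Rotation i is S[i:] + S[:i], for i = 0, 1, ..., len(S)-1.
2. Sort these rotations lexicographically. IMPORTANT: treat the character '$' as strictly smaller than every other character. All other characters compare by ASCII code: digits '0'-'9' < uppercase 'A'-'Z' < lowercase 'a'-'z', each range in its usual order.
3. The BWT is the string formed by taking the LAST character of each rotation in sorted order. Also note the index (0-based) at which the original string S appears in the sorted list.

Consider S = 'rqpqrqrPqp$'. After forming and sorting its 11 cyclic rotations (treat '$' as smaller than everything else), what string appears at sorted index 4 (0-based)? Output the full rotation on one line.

Answer: qp$rqpqrqrP

Derivation:
All 11 rotations (rotation i = S[i:]+S[:i]):
  rot[0] = rqpqrqrPqp$
  rot[1] = qpqrqrPqp$r
  rot[2] = pqrqrPqp$rq
  rot[3] = qrqrPqp$rqp
  rot[4] = rqrPqp$rqpq
  rot[5] = qrPqp$rqpqr
  rot[6] = rPqp$rqpqrq
  rot[7] = Pqp$rqpqrqr
  rot[8] = qp$rqpqrqrP
  rot[9] = p$rqpqrqrPq
  rot[10] = $rqpqrqrPqp
Sorted (with $ < everything):
  sorted[0] = $rqpqrqrPqp
  sorted[1] = Pqp$rqpqrqr
  sorted[2] = p$rqpqrqrPq
  sorted[3] = pqrqrPqp$rq
  sorted[4] = qp$rqpqrqrP
  sorted[5] = qpqrqrPqp$r
  sorted[6] = qrPqp$rqpqr
  sorted[7] = qrqrPqp$rqp
  sorted[8] = rPqp$rqpqrq
  sorted[9] = rqpqrqrPqp$
  sorted[10] = rqrPqp$rqpq
sorted[4] = qp$rqpqrqrP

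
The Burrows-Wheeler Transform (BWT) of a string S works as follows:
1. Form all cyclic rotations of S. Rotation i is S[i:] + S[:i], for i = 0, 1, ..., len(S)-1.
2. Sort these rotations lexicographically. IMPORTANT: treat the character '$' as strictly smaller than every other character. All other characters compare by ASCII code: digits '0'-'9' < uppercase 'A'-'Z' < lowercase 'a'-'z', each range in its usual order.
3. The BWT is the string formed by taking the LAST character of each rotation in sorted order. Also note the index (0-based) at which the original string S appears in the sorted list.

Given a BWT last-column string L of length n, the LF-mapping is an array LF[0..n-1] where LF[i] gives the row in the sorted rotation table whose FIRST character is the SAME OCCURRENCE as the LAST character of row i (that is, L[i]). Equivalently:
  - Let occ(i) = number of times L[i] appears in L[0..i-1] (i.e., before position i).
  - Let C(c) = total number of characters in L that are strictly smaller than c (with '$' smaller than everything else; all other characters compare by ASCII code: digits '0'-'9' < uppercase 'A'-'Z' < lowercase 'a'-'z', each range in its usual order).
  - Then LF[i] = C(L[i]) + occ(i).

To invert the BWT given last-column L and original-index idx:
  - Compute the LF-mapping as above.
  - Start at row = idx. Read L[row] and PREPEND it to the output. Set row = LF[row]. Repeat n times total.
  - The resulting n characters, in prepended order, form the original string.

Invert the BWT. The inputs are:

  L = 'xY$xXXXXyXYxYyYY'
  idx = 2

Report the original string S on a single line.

Answer: XXYyYxXYXXYYyxx$

Derivation:
LF mapping: 11 6 0 12 1 2 3 4 14 5 7 13 8 15 9 10
Walk LF starting at row 2, prepending L[row]:
  step 1: row=2, L[2]='$', prepend. Next row=LF[2]=0
  step 2: row=0, L[0]='x', prepend. Next row=LF[0]=11
  step 3: row=11, L[11]='x', prepend. Next row=LF[11]=13
  step 4: row=13, L[13]='y', prepend. Next row=LF[13]=15
  step 5: row=15, L[15]='Y', prepend. Next row=LF[15]=10
  step 6: row=10, L[10]='Y', prepend. Next row=LF[10]=7
  step 7: row=7, L[7]='X', prepend. Next row=LF[7]=4
  step 8: row=4, L[4]='X', prepend. Next row=LF[4]=1
  step 9: row=1, L[1]='Y', prepend. Next row=LF[1]=6
  step 10: row=6, L[6]='X', prepend. Next row=LF[6]=3
  step 11: row=3, L[3]='x', prepend. Next row=LF[3]=12
  step 12: row=12, L[12]='Y', prepend. Next row=LF[12]=8
  step 13: row=8, L[8]='y', prepend. Next row=LF[8]=14
  step 14: row=14, L[14]='Y', prepend. Next row=LF[14]=9
  step 15: row=9, L[9]='X', prepend. Next row=LF[9]=5
  step 16: row=5, L[5]='X', prepend. Next row=LF[5]=2
Reversed output: XXYyYxXYXXYYyxx$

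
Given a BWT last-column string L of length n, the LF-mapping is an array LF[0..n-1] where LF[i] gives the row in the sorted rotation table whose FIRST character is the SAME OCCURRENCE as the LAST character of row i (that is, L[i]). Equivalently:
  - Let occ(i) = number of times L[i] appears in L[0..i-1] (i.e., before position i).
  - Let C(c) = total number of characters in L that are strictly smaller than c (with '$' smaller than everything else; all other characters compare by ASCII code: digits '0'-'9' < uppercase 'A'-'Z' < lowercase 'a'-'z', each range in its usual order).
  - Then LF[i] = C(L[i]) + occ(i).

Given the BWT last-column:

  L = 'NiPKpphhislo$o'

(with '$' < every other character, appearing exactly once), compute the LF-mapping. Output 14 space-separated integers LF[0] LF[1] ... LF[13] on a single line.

Answer: 2 6 3 1 11 12 4 5 7 13 8 9 0 10

Derivation:
Char counts: '$':1, 'K':1, 'N':1, 'P':1, 'h':2, 'i':2, 'l':1, 'o':2, 'p':2, 's':1
C (first-col start): C('$')=0, C('K')=1, C('N')=2, C('P')=3, C('h')=4, C('i')=6, C('l')=8, C('o')=9, C('p')=11, C('s')=13
L[0]='N': occ=0, LF[0]=C('N')+0=2+0=2
L[1]='i': occ=0, LF[1]=C('i')+0=6+0=6
L[2]='P': occ=0, LF[2]=C('P')+0=3+0=3
L[3]='K': occ=0, LF[3]=C('K')+0=1+0=1
L[4]='p': occ=0, LF[4]=C('p')+0=11+0=11
L[5]='p': occ=1, LF[5]=C('p')+1=11+1=12
L[6]='h': occ=0, LF[6]=C('h')+0=4+0=4
L[7]='h': occ=1, LF[7]=C('h')+1=4+1=5
L[8]='i': occ=1, LF[8]=C('i')+1=6+1=7
L[9]='s': occ=0, LF[9]=C('s')+0=13+0=13
L[10]='l': occ=0, LF[10]=C('l')+0=8+0=8
L[11]='o': occ=0, LF[11]=C('o')+0=9+0=9
L[12]='$': occ=0, LF[12]=C('$')+0=0+0=0
L[13]='o': occ=1, LF[13]=C('o')+1=9+1=10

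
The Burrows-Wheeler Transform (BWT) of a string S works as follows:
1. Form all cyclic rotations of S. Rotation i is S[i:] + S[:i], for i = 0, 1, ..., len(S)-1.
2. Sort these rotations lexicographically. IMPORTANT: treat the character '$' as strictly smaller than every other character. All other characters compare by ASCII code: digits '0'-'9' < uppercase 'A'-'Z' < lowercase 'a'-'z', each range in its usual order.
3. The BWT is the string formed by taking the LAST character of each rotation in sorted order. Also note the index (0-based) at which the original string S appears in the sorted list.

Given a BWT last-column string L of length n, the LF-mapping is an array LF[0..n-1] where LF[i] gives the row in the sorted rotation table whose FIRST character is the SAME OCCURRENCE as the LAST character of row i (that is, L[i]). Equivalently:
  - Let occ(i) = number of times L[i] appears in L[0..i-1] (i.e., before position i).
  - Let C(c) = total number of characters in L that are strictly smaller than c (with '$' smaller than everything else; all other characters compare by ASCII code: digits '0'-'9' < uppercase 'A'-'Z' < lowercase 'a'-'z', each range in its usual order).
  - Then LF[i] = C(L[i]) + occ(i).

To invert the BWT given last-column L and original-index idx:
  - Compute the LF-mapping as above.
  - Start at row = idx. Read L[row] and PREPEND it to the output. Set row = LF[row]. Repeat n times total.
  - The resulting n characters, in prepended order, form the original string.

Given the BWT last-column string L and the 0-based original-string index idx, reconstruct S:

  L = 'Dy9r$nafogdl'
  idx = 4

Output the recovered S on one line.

Answer: dragonfly9D$

Derivation:
LF mapping: 2 11 1 10 0 8 3 5 9 6 4 7
Walk LF starting at row 4, prepending L[row]:
  step 1: row=4, L[4]='$', prepend. Next row=LF[4]=0
  step 2: row=0, L[0]='D', prepend. Next row=LF[0]=2
  step 3: row=2, L[2]='9', prepend. Next row=LF[2]=1
  step 4: row=1, L[1]='y', prepend. Next row=LF[1]=11
  step 5: row=11, L[11]='l', prepend. Next row=LF[11]=7
  step 6: row=7, L[7]='f', prepend. Next row=LF[7]=5
  step 7: row=5, L[5]='n', prepend. Next row=LF[5]=8
  step 8: row=8, L[8]='o', prepend. Next row=LF[8]=9
  step 9: row=9, L[9]='g', prepend. Next row=LF[9]=6
  step 10: row=6, L[6]='a', prepend. Next row=LF[6]=3
  step 11: row=3, L[3]='r', prepend. Next row=LF[3]=10
  step 12: row=10, L[10]='d', prepend. Next row=LF[10]=4
Reversed output: dragonfly9D$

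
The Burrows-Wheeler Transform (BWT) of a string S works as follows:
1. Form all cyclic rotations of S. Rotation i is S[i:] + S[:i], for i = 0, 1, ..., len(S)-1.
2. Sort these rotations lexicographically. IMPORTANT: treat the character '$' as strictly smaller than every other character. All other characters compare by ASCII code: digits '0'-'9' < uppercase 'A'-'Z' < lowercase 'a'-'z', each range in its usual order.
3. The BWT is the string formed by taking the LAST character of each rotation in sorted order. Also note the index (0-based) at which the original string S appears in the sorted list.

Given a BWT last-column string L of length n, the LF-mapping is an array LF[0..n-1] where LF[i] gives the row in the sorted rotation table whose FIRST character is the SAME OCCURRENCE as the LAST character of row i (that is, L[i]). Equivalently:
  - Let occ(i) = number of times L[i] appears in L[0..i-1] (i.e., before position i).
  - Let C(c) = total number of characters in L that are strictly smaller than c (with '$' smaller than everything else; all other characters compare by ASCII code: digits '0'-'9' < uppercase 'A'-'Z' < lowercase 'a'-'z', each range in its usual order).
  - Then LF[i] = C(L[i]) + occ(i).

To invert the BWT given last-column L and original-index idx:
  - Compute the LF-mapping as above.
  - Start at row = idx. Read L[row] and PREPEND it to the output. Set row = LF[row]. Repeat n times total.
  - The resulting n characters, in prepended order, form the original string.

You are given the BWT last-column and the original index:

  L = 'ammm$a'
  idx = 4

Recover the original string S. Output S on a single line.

Answer: mamma$

Derivation:
LF mapping: 1 3 4 5 0 2
Walk LF starting at row 4, prepending L[row]:
  step 1: row=4, L[4]='$', prepend. Next row=LF[4]=0
  step 2: row=0, L[0]='a', prepend. Next row=LF[0]=1
  step 3: row=1, L[1]='m', prepend. Next row=LF[1]=3
  step 4: row=3, L[3]='m', prepend. Next row=LF[3]=5
  step 5: row=5, L[5]='a', prepend. Next row=LF[5]=2
  step 6: row=2, L[2]='m', prepend. Next row=LF[2]=4
Reversed output: mamma$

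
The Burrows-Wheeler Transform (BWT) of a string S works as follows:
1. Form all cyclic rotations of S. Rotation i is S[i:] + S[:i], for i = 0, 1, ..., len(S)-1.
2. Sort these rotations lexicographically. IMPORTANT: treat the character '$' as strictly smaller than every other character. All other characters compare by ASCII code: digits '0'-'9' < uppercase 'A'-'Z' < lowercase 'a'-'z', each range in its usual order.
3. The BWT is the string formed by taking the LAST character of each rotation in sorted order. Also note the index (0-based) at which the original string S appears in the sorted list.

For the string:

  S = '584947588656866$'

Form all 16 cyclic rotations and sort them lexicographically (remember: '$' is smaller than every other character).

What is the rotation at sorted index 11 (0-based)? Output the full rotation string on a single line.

All 16 rotations (rotation i = S[i:]+S[:i]):
  rot[0] = 584947588656866$
  rot[1] = 84947588656866$5
  rot[2] = 4947588656866$58
  rot[3] = 947588656866$584
  rot[4] = 47588656866$5849
  rot[5] = 7588656866$58494
  rot[6] = 588656866$584947
  rot[7] = 88656866$5849475
  rot[8] = 8656866$58494758
  rot[9] = 656866$584947588
  rot[10] = 56866$5849475886
  rot[11] = 6866$58494758865
  rot[12] = 866$584947588656
  rot[13] = 66$5849475886568
  rot[14] = 6$58494758865686
  rot[15] = $584947588656866
Sorted (with $ < everything):
  sorted[0] = $584947588656866
  sorted[1] = 47588656866$5849
  sorted[2] = 4947588656866$58
  sorted[3] = 56866$5849475886
  sorted[4] = 584947588656866$
  sorted[5] = 588656866$584947
  sorted[6] = 6$58494758865686
  sorted[7] = 656866$584947588
  sorted[8] = 66$5849475886568
  sorted[9] = 6866$58494758865
  sorted[10] = 7588656866$58494
  sorted[11] = 84947588656866$5
  sorted[12] = 8656866$58494758
  sorted[13] = 866$584947588656
  sorted[14] = 88656866$5849475
  sorted[15] = 947588656866$584
sorted[11] = 84947588656866$5

Answer: 84947588656866$5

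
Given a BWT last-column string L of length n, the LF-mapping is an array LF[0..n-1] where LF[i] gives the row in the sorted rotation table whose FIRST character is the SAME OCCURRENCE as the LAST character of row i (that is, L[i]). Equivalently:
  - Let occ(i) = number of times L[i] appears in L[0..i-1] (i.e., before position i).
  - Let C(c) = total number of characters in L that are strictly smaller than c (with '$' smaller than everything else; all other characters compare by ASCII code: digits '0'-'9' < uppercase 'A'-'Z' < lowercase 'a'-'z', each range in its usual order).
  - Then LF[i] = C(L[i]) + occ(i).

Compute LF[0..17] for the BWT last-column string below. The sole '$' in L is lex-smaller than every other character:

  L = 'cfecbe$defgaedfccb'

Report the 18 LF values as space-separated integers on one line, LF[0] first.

Char counts: '$':1, 'a':1, 'b':2, 'c':4, 'd':2, 'e':4, 'f':3, 'g':1
C (first-col start): C('$')=0, C('a')=1, C('b')=2, C('c')=4, C('d')=8, C('e')=10, C('f')=14, C('g')=17
L[0]='c': occ=0, LF[0]=C('c')+0=4+0=4
L[1]='f': occ=0, LF[1]=C('f')+0=14+0=14
L[2]='e': occ=0, LF[2]=C('e')+0=10+0=10
L[3]='c': occ=1, LF[3]=C('c')+1=4+1=5
L[4]='b': occ=0, LF[4]=C('b')+0=2+0=2
L[5]='e': occ=1, LF[5]=C('e')+1=10+1=11
L[6]='$': occ=0, LF[6]=C('$')+0=0+0=0
L[7]='d': occ=0, LF[7]=C('d')+0=8+0=8
L[8]='e': occ=2, LF[8]=C('e')+2=10+2=12
L[9]='f': occ=1, LF[9]=C('f')+1=14+1=15
L[10]='g': occ=0, LF[10]=C('g')+0=17+0=17
L[11]='a': occ=0, LF[11]=C('a')+0=1+0=1
L[12]='e': occ=3, LF[12]=C('e')+3=10+3=13
L[13]='d': occ=1, LF[13]=C('d')+1=8+1=9
L[14]='f': occ=2, LF[14]=C('f')+2=14+2=16
L[15]='c': occ=2, LF[15]=C('c')+2=4+2=6
L[16]='c': occ=3, LF[16]=C('c')+3=4+3=7
L[17]='b': occ=1, LF[17]=C('b')+1=2+1=3

Answer: 4 14 10 5 2 11 0 8 12 15 17 1 13 9 16 6 7 3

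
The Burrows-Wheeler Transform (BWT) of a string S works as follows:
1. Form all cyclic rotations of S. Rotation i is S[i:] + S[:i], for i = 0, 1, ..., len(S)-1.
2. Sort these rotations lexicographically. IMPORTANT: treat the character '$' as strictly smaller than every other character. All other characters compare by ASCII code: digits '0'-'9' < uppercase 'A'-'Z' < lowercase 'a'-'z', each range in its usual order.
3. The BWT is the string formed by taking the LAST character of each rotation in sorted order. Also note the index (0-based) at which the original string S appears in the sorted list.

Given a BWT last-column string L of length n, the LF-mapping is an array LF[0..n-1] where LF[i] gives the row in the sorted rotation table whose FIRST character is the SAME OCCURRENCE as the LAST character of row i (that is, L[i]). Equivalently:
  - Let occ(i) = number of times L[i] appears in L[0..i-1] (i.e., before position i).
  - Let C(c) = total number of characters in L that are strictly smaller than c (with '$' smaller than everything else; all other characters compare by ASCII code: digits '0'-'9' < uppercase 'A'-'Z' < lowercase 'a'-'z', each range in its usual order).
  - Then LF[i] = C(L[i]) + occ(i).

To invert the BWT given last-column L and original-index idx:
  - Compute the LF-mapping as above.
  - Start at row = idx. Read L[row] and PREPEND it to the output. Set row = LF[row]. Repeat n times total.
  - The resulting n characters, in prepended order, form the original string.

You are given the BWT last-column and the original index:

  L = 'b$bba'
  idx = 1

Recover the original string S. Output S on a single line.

Answer: abbb$

Derivation:
LF mapping: 2 0 3 4 1
Walk LF starting at row 1, prepending L[row]:
  step 1: row=1, L[1]='$', prepend. Next row=LF[1]=0
  step 2: row=0, L[0]='b', prepend. Next row=LF[0]=2
  step 3: row=2, L[2]='b', prepend. Next row=LF[2]=3
  step 4: row=3, L[3]='b', prepend. Next row=LF[3]=4
  step 5: row=4, L[4]='a', prepend. Next row=LF[4]=1
Reversed output: abbb$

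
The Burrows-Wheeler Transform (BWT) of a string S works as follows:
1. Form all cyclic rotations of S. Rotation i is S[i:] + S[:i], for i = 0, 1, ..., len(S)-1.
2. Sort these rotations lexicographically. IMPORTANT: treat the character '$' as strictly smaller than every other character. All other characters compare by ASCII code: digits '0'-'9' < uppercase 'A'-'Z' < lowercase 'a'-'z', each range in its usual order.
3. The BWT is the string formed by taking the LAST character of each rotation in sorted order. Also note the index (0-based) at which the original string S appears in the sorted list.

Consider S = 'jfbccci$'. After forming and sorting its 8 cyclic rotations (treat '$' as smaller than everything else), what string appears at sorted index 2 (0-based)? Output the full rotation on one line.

Answer: ccci$jfb

Derivation:
All 8 rotations (rotation i = S[i:]+S[:i]):
  rot[0] = jfbccci$
  rot[1] = fbccci$j
  rot[2] = bccci$jf
  rot[3] = ccci$jfb
  rot[4] = cci$jfbc
  rot[5] = ci$jfbcc
  rot[6] = i$jfbccc
  rot[7] = $jfbccci
Sorted (with $ < everything):
  sorted[0] = $jfbccci
  sorted[1] = bccci$jf
  sorted[2] = ccci$jfb
  sorted[3] = cci$jfbc
  sorted[4] = ci$jfbcc
  sorted[5] = fbccci$j
  sorted[6] = i$jfbccc
  sorted[7] = jfbccci$
sorted[2] = ccci$jfb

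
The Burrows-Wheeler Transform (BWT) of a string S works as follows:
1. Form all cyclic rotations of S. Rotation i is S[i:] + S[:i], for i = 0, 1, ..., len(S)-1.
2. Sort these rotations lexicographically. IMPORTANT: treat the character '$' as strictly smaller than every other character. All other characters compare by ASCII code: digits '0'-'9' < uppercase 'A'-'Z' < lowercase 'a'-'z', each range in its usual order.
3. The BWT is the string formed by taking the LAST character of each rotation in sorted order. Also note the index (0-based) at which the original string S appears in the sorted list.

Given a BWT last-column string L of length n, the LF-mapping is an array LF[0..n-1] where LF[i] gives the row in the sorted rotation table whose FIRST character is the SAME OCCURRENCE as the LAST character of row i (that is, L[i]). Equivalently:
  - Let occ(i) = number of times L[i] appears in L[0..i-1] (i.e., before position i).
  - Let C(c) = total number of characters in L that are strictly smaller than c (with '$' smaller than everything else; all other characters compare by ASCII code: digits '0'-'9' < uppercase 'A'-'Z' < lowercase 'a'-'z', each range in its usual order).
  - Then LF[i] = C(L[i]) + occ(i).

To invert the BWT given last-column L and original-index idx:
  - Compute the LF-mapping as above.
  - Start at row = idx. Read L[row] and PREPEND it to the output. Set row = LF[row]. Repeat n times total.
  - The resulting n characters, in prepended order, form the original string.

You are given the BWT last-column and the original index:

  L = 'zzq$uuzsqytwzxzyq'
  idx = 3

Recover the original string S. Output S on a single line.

LF mapping: 12 13 1 0 6 7 14 4 2 10 5 8 15 9 16 11 3
Walk LF starting at row 3, prepending L[row]:
  step 1: row=3, L[3]='$', prepend. Next row=LF[3]=0
  step 2: row=0, L[0]='z', prepend. Next row=LF[0]=12
  step 3: row=12, L[12]='z', prepend. Next row=LF[12]=15
  step 4: row=15, L[15]='y', prepend. Next row=LF[15]=11
  step 5: row=11, L[11]='w', prepend. Next row=LF[11]=8
  step 6: row=8, L[8]='q', prepend. Next row=LF[8]=2
  step 7: row=2, L[2]='q', prepend. Next row=LF[2]=1
  step 8: row=1, L[1]='z', prepend. Next row=LF[1]=13
  step 9: row=13, L[13]='x', prepend. Next row=LF[13]=9
  step 10: row=9, L[9]='y', prepend. Next row=LF[9]=10
  step 11: row=10, L[10]='t', prepend. Next row=LF[10]=5
  step 12: row=5, L[5]='u', prepend. Next row=LF[5]=7
  step 13: row=7, L[7]='s', prepend. Next row=LF[7]=4
  step 14: row=4, L[4]='u', prepend. Next row=LF[4]=6
  step 15: row=6, L[6]='z', prepend. Next row=LF[6]=14
  step 16: row=14, L[14]='z', prepend. Next row=LF[14]=16
  step 17: row=16, L[16]='q', prepend. Next row=LF[16]=3
Reversed output: qzzusutyxzqqwyzz$

Answer: qzzusutyxzqqwyzz$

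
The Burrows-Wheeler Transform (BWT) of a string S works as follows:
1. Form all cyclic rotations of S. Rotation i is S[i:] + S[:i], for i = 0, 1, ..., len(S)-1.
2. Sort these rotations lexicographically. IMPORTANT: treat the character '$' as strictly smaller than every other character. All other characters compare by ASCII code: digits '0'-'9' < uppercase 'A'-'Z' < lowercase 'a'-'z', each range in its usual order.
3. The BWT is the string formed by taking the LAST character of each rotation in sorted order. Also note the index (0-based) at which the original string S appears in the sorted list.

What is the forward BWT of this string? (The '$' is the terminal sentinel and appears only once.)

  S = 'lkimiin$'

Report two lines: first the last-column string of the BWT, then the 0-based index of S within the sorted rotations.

All 8 rotations (rotation i = S[i:]+S[:i]):
  rot[0] = lkimiin$
  rot[1] = kimiin$l
  rot[2] = imiin$lk
  rot[3] = miin$lki
  rot[4] = iin$lkim
  rot[5] = in$lkimi
  rot[6] = n$lkimii
  rot[7] = $lkimiin
Sorted (with $ < everything):
  sorted[0] = $lkimiin  (last char: 'n')
  sorted[1] = iin$lkim  (last char: 'm')
  sorted[2] = imiin$lk  (last char: 'k')
  sorted[3] = in$lkimi  (last char: 'i')
  sorted[4] = kimiin$l  (last char: 'l')
  sorted[5] = lkimiin$  (last char: '$')
  sorted[6] = miin$lki  (last char: 'i')
  sorted[7] = n$lkimii  (last char: 'i')
Last column: nmkil$ii
Original string S is at sorted index 5

Answer: nmkil$ii
5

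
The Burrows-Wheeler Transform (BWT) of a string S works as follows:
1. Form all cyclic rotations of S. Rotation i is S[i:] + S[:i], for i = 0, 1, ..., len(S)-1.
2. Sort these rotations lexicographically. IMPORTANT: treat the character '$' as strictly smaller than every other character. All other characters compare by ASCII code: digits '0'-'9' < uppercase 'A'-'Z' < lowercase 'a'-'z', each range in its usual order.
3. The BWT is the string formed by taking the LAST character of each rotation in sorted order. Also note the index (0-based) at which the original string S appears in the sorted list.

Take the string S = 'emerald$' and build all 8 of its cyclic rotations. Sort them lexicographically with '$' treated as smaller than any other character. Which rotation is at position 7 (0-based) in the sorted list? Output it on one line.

All 8 rotations (rotation i = S[i:]+S[:i]):
  rot[0] = emerald$
  rot[1] = merald$e
  rot[2] = erald$em
  rot[3] = rald$eme
  rot[4] = ald$emer
  rot[5] = ld$emera
  rot[6] = d$emeral
  rot[7] = $emerald
Sorted (with $ < everything):
  sorted[0] = $emerald
  sorted[1] = ald$emer
  sorted[2] = d$emeral
  sorted[3] = emerald$
  sorted[4] = erald$em
  sorted[5] = ld$emera
  sorted[6] = merald$e
  sorted[7] = rald$eme
sorted[7] = rald$eme

Answer: rald$eme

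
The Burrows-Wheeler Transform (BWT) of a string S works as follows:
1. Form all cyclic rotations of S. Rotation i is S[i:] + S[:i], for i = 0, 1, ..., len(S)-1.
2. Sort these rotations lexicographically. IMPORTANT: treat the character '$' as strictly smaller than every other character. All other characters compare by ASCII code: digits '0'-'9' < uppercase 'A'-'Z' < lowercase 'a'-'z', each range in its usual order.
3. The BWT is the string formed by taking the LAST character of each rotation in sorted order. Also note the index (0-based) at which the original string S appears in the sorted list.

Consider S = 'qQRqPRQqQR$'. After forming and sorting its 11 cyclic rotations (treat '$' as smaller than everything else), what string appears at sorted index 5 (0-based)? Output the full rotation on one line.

Answer: R$qQRqPRQqQ

Derivation:
All 11 rotations (rotation i = S[i:]+S[:i]):
  rot[0] = qQRqPRQqQR$
  rot[1] = QRqPRQqQR$q
  rot[2] = RqPRQqQR$qQ
  rot[3] = qPRQqQR$qQR
  rot[4] = PRQqQR$qQRq
  rot[5] = RQqQR$qQRqP
  rot[6] = QqQR$qQRqPR
  rot[7] = qQR$qQRqPRQ
  rot[8] = QR$qQRqPRQq
  rot[9] = R$qQRqPRQqQ
  rot[10] = $qQRqPRQqQR
Sorted (with $ < everything):
  sorted[0] = $qQRqPRQqQR
  sorted[1] = PRQqQR$qQRq
  sorted[2] = QR$qQRqPRQq
  sorted[3] = QRqPRQqQR$q
  sorted[4] = QqQR$qQRqPR
  sorted[5] = R$qQRqPRQqQ
  sorted[6] = RQqQR$qQRqP
  sorted[7] = RqPRQqQR$qQ
  sorted[8] = qPRQqQR$qQR
  sorted[9] = qQR$qQRqPRQ
  sorted[10] = qQRqPRQqQR$
sorted[5] = R$qQRqPRQqQ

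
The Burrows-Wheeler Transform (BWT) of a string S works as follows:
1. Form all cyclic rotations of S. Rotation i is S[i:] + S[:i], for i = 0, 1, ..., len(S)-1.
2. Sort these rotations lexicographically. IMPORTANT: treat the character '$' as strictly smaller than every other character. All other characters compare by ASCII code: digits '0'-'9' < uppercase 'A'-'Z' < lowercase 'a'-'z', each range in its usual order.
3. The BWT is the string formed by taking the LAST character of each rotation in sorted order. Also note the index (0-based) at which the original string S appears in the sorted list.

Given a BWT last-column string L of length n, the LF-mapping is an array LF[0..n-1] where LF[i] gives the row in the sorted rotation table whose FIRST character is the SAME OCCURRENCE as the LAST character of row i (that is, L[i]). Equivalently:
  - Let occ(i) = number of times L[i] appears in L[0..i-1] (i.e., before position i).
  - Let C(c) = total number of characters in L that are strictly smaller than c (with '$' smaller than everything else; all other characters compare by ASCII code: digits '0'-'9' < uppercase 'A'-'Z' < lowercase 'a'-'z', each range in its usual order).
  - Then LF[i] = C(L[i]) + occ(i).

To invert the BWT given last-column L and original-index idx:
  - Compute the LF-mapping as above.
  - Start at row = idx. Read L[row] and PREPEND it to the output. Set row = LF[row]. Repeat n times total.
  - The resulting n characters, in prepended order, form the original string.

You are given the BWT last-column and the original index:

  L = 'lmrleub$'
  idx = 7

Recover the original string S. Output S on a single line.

LF mapping: 3 5 6 4 2 7 1 0
Walk LF starting at row 7, prepending L[row]:
  step 1: row=7, L[7]='$', prepend. Next row=LF[7]=0
  step 2: row=0, L[0]='l', prepend. Next row=LF[0]=3
  step 3: row=3, L[3]='l', prepend. Next row=LF[3]=4
  step 4: row=4, L[4]='e', prepend. Next row=LF[4]=2
  step 5: row=2, L[2]='r', prepend. Next row=LF[2]=6
  step 6: row=6, L[6]='b', prepend. Next row=LF[6]=1
  step 7: row=1, L[1]='m', prepend. Next row=LF[1]=5
  step 8: row=5, L[5]='u', prepend. Next row=LF[5]=7
Reversed output: umbrell$

Answer: umbrell$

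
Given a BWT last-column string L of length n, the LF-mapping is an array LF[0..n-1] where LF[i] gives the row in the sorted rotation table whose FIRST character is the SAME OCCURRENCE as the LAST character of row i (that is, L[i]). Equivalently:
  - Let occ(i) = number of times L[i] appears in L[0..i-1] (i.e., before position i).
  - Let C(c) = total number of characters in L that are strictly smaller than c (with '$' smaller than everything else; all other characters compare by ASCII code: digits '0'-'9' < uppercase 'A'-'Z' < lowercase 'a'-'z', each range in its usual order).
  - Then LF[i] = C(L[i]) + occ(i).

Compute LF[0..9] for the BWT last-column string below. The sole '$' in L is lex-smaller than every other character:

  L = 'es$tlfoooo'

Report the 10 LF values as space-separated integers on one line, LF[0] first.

Char counts: '$':1, 'e':1, 'f':1, 'l':1, 'o':4, 's':1, 't':1
C (first-col start): C('$')=0, C('e')=1, C('f')=2, C('l')=3, C('o')=4, C('s')=8, C('t')=9
L[0]='e': occ=0, LF[0]=C('e')+0=1+0=1
L[1]='s': occ=0, LF[1]=C('s')+0=8+0=8
L[2]='$': occ=0, LF[2]=C('$')+0=0+0=0
L[3]='t': occ=0, LF[3]=C('t')+0=9+0=9
L[4]='l': occ=0, LF[4]=C('l')+0=3+0=3
L[5]='f': occ=0, LF[5]=C('f')+0=2+0=2
L[6]='o': occ=0, LF[6]=C('o')+0=4+0=4
L[7]='o': occ=1, LF[7]=C('o')+1=4+1=5
L[8]='o': occ=2, LF[8]=C('o')+2=4+2=6
L[9]='o': occ=3, LF[9]=C('o')+3=4+3=7

Answer: 1 8 0 9 3 2 4 5 6 7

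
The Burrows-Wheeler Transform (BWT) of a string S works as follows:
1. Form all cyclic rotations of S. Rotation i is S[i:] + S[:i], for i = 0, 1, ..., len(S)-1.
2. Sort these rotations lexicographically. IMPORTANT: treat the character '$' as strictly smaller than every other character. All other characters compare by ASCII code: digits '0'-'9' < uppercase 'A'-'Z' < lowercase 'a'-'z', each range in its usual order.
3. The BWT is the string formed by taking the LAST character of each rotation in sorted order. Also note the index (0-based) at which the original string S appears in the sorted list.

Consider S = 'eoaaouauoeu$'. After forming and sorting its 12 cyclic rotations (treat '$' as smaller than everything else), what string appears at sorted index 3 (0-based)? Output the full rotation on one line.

Answer: auoeu$eoaaou

Derivation:
All 12 rotations (rotation i = S[i:]+S[:i]):
  rot[0] = eoaaouauoeu$
  rot[1] = oaaouauoeu$e
  rot[2] = aaouauoeu$eo
  rot[3] = aouauoeu$eoa
  rot[4] = ouauoeu$eoaa
  rot[5] = uauoeu$eoaao
  rot[6] = auoeu$eoaaou
  rot[7] = uoeu$eoaaoua
  rot[8] = oeu$eoaaouau
  rot[9] = eu$eoaaouauo
  rot[10] = u$eoaaouauoe
  rot[11] = $eoaaouauoeu
Sorted (with $ < everything):
  sorted[0] = $eoaaouauoeu
  sorted[1] = aaouauoeu$eo
  sorted[2] = aouauoeu$eoa
  sorted[3] = auoeu$eoaaou
  sorted[4] = eoaaouauoeu$
  sorted[5] = eu$eoaaouauo
  sorted[6] = oaaouauoeu$e
  sorted[7] = oeu$eoaaouau
  sorted[8] = ouauoeu$eoaa
  sorted[9] = u$eoaaouauoe
  sorted[10] = uauoeu$eoaao
  sorted[11] = uoeu$eoaaoua
sorted[3] = auoeu$eoaaou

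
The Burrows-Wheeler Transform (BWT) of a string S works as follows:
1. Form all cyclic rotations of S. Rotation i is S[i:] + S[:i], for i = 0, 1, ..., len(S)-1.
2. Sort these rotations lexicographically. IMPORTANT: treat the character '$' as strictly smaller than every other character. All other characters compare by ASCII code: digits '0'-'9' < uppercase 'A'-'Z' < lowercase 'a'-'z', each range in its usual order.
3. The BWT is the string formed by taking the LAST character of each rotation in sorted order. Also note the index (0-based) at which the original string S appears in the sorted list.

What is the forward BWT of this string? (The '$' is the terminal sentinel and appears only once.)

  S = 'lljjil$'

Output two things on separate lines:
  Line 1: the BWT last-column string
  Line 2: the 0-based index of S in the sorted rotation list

Answer: ljjlil$
6

Derivation:
All 7 rotations (rotation i = S[i:]+S[:i]):
  rot[0] = lljjil$
  rot[1] = ljjil$l
  rot[2] = jjil$ll
  rot[3] = jil$llj
  rot[4] = il$lljj
  rot[5] = l$lljji
  rot[6] = $lljjil
Sorted (with $ < everything):
  sorted[0] = $lljjil  (last char: 'l')
  sorted[1] = il$lljj  (last char: 'j')
  sorted[2] = jil$llj  (last char: 'j')
  sorted[3] = jjil$ll  (last char: 'l')
  sorted[4] = l$lljji  (last char: 'i')
  sorted[5] = ljjil$l  (last char: 'l')
  sorted[6] = lljjil$  (last char: '$')
Last column: ljjlil$
Original string S is at sorted index 6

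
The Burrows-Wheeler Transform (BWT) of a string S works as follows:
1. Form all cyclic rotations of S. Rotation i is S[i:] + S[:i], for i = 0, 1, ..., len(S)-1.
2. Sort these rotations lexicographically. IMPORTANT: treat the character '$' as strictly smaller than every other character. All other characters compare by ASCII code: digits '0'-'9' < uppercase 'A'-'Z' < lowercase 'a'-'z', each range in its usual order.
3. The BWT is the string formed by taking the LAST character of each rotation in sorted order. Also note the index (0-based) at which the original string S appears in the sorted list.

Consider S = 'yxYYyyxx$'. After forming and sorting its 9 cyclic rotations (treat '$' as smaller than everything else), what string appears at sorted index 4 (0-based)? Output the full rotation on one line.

All 9 rotations (rotation i = S[i:]+S[:i]):
  rot[0] = yxYYyyxx$
  rot[1] = xYYyyxx$y
  rot[2] = YYyyxx$yx
  rot[3] = Yyyxx$yxY
  rot[4] = yyxx$yxYY
  rot[5] = yxx$yxYYy
  rot[6] = xx$yxYYyy
  rot[7] = x$yxYYyyx
  rot[8] = $yxYYyyxx
Sorted (with $ < everything):
  sorted[0] = $yxYYyyxx
  sorted[1] = YYyyxx$yx
  sorted[2] = Yyyxx$yxY
  sorted[3] = x$yxYYyyx
  sorted[4] = xYYyyxx$y
  sorted[5] = xx$yxYYyy
  sorted[6] = yxYYyyxx$
  sorted[7] = yxx$yxYYy
  sorted[8] = yyxx$yxYY
sorted[4] = xYYyyxx$y

Answer: xYYyyxx$y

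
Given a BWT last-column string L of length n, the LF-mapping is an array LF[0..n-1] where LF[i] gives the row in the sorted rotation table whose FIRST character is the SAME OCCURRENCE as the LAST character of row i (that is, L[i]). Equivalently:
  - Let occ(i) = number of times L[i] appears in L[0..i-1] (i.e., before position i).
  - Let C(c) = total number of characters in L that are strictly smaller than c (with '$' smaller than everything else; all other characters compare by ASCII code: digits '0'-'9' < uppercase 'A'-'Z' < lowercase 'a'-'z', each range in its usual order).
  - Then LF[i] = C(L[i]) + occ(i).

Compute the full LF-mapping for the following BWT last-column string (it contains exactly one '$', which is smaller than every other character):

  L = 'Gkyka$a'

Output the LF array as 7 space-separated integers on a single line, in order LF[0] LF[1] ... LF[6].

Char counts: '$':1, 'G':1, 'a':2, 'k':2, 'y':1
C (first-col start): C('$')=0, C('G')=1, C('a')=2, C('k')=4, C('y')=6
L[0]='G': occ=0, LF[0]=C('G')+0=1+0=1
L[1]='k': occ=0, LF[1]=C('k')+0=4+0=4
L[2]='y': occ=0, LF[2]=C('y')+0=6+0=6
L[3]='k': occ=1, LF[3]=C('k')+1=4+1=5
L[4]='a': occ=0, LF[4]=C('a')+0=2+0=2
L[5]='$': occ=0, LF[5]=C('$')+0=0+0=0
L[6]='a': occ=1, LF[6]=C('a')+1=2+1=3

Answer: 1 4 6 5 2 0 3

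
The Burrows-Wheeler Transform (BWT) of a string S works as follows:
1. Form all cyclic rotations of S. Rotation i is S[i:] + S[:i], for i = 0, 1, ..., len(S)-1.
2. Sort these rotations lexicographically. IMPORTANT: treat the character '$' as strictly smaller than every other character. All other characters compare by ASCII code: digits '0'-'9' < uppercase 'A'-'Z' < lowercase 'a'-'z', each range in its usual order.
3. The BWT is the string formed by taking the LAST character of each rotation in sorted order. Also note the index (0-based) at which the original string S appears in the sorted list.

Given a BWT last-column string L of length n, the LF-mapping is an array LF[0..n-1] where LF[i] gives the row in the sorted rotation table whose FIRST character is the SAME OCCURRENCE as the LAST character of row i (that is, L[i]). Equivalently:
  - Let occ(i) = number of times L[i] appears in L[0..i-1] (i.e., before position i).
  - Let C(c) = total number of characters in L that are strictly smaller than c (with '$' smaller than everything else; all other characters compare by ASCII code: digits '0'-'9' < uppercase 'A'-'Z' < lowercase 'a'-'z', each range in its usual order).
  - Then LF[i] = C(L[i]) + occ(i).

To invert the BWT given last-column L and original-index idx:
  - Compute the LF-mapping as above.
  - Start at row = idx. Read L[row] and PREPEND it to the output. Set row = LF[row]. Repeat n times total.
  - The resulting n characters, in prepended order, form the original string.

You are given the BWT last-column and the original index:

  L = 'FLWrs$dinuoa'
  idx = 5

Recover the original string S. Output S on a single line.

Answer: dinosaurWLF$

Derivation:
LF mapping: 1 2 3 9 10 0 5 6 7 11 8 4
Walk LF starting at row 5, prepending L[row]:
  step 1: row=5, L[5]='$', prepend. Next row=LF[5]=0
  step 2: row=0, L[0]='F', prepend. Next row=LF[0]=1
  step 3: row=1, L[1]='L', prepend. Next row=LF[1]=2
  step 4: row=2, L[2]='W', prepend. Next row=LF[2]=3
  step 5: row=3, L[3]='r', prepend. Next row=LF[3]=9
  step 6: row=9, L[9]='u', prepend. Next row=LF[9]=11
  step 7: row=11, L[11]='a', prepend. Next row=LF[11]=4
  step 8: row=4, L[4]='s', prepend. Next row=LF[4]=10
  step 9: row=10, L[10]='o', prepend. Next row=LF[10]=8
  step 10: row=8, L[8]='n', prepend. Next row=LF[8]=7
  step 11: row=7, L[7]='i', prepend. Next row=LF[7]=6
  step 12: row=6, L[6]='d', prepend. Next row=LF[6]=5
Reversed output: dinosaurWLF$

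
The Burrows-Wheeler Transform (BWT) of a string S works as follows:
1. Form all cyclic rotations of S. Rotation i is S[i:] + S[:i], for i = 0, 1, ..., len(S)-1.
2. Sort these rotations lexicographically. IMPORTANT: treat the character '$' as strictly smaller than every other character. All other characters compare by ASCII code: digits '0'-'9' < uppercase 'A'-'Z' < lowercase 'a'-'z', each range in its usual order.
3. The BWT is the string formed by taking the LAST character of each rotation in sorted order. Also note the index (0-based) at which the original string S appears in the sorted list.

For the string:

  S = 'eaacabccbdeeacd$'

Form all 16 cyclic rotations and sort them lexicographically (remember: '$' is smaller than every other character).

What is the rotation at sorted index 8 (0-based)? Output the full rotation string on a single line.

All 16 rotations (rotation i = S[i:]+S[:i]):
  rot[0] = eaacabccbdeeacd$
  rot[1] = aacabccbdeeacd$e
  rot[2] = acabccbdeeacd$ea
  rot[3] = cabccbdeeacd$eaa
  rot[4] = abccbdeeacd$eaac
  rot[5] = bccbdeeacd$eaaca
  rot[6] = ccbdeeacd$eaacab
  rot[7] = cbdeeacd$eaacabc
  rot[8] = bdeeacd$eaacabcc
  rot[9] = deeacd$eaacabccb
  rot[10] = eeacd$eaacabccbd
  rot[11] = eacd$eaacabccbde
  rot[12] = acd$eaacabccbdee
  rot[13] = cd$eaacabccbdeea
  rot[14] = d$eaacabccbdeeac
  rot[15] = $eaacabccbdeeacd
Sorted (with $ < everything):
  sorted[0] = $eaacabccbdeeacd
  sorted[1] = aacabccbdeeacd$e
  sorted[2] = abccbdeeacd$eaac
  sorted[3] = acabccbdeeacd$ea
  sorted[4] = acd$eaacabccbdee
  sorted[5] = bccbdeeacd$eaaca
  sorted[6] = bdeeacd$eaacabcc
  sorted[7] = cabccbdeeacd$eaa
  sorted[8] = cbdeeacd$eaacabc
  sorted[9] = ccbdeeacd$eaacab
  sorted[10] = cd$eaacabccbdeea
  sorted[11] = d$eaacabccbdeeac
  sorted[12] = deeacd$eaacabccb
  sorted[13] = eaacabccbdeeacd$
  sorted[14] = eacd$eaacabccbde
  sorted[15] = eeacd$eaacabccbd
sorted[8] = cbdeeacd$eaacabc

Answer: cbdeeacd$eaacabc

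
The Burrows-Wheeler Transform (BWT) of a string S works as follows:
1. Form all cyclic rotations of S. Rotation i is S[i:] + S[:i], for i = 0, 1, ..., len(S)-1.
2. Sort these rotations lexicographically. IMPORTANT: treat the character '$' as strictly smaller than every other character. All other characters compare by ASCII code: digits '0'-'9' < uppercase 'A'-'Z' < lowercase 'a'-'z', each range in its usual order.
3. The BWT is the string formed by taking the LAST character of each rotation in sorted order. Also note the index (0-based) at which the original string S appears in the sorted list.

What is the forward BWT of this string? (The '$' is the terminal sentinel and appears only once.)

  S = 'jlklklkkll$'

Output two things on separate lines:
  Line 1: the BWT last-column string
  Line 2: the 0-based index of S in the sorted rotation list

Answer: l$lllklkkjk
1

Derivation:
All 11 rotations (rotation i = S[i:]+S[:i]):
  rot[0] = jlklklkkll$
  rot[1] = lklklkkll$j
  rot[2] = klklkkll$jl
  rot[3] = lklkkll$jlk
  rot[4] = klkkll$jlkl
  rot[5] = lkkll$jlklk
  rot[6] = kkll$jlklkl
  rot[7] = kll$jlklklk
  rot[8] = ll$jlklklkk
  rot[9] = l$jlklklkkl
  rot[10] = $jlklklkkll
Sorted (with $ < everything):
  sorted[0] = $jlklklkkll  (last char: 'l')
  sorted[1] = jlklklkkll$  (last char: '$')
  sorted[2] = kkll$jlklkl  (last char: 'l')
  sorted[3] = klkkll$jlkl  (last char: 'l')
  sorted[4] = klklkkll$jl  (last char: 'l')
  sorted[5] = kll$jlklklk  (last char: 'k')
  sorted[6] = l$jlklklkkl  (last char: 'l')
  sorted[7] = lkkll$jlklk  (last char: 'k')
  sorted[8] = lklkkll$jlk  (last char: 'k')
  sorted[9] = lklklkkll$j  (last char: 'j')
  sorted[10] = ll$jlklklkk  (last char: 'k')
Last column: l$lllklkkjk
Original string S is at sorted index 1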